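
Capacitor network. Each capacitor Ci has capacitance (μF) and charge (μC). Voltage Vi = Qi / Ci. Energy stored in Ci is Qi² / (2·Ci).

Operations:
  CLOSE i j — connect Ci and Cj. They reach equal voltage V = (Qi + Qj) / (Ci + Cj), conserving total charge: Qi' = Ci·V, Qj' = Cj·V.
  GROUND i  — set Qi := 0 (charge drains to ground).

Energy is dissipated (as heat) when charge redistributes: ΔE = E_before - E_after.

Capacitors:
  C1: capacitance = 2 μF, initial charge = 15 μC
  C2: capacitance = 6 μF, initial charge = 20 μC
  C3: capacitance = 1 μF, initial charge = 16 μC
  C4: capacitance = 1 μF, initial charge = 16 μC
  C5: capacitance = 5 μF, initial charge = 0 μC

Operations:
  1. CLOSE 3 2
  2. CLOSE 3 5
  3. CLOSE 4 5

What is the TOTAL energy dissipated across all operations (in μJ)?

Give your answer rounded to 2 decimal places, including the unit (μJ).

Answer: 175.33 μJ

Derivation:
Initial: C1(2μF, Q=15μC, V=7.50V), C2(6μF, Q=20μC, V=3.33V), C3(1μF, Q=16μC, V=16.00V), C4(1μF, Q=16μC, V=16.00V), C5(5μF, Q=0μC, V=0.00V)
Op 1: CLOSE 3-2: Q_total=36.00, C_total=7.00, V=5.14; Q3=5.14, Q2=30.86; dissipated=68.762
Op 2: CLOSE 3-5: Q_total=5.14, C_total=6.00, V=0.86; Q3=0.86, Q5=4.29; dissipated=11.020
Op 3: CLOSE 4-5: Q_total=20.29, C_total=6.00, V=3.38; Q4=3.38, Q5=16.90; dissipated=95.544
Total dissipated: 175.327 μJ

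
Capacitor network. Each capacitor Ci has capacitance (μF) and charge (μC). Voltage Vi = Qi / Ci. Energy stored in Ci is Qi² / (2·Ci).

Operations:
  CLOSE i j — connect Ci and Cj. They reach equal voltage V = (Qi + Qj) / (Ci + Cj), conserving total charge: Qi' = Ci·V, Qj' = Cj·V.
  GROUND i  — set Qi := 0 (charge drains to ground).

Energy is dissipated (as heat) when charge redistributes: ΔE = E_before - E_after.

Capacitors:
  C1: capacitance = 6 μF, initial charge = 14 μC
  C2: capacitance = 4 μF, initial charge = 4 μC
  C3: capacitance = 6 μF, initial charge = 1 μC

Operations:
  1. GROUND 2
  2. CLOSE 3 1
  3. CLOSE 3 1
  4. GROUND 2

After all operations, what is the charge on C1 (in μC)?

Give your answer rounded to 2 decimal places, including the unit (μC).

Answer: 7.50 μC

Derivation:
Initial: C1(6μF, Q=14μC, V=2.33V), C2(4μF, Q=4μC, V=1.00V), C3(6μF, Q=1μC, V=0.17V)
Op 1: GROUND 2: Q2=0; energy lost=2.000
Op 2: CLOSE 3-1: Q_total=15.00, C_total=12.00, V=1.25; Q3=7.50, Q1=7.50; dissipated=7.042
Op 3: CLOSE 3-1: Q_total=15.00, C_total=12.00, V=1.25; Q3=7.50, Q1=7.50; dissipated=0.000
Op 4: GROUND 2: Q2=0; energy lost=0.000
Final charges: Q1=7.50, Q2=0.00, Q3=7.50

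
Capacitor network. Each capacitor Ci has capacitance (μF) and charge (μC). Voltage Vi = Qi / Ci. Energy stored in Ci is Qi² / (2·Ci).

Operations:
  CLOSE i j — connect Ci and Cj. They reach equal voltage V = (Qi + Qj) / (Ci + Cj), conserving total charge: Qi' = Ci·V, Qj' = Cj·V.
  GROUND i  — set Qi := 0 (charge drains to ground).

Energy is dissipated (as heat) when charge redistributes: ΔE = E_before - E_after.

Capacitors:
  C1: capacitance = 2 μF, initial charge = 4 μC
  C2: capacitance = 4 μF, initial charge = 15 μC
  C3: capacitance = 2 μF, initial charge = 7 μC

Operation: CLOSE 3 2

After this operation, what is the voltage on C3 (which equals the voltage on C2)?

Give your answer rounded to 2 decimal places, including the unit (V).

Answer: 3.67 V

Derivation:
Initial: C1(2μF, Q=4μC, V=2.00V), C2(4μF, Q=15μC, V=3.75V), C3(2μF, Q=7μC, V=3.50V)
Op 1: CLOSE 3-2: Q_total=22.00, C_total=6.00, V=3.67; Q3=7.33, Q2=14.67; dissipated=0.042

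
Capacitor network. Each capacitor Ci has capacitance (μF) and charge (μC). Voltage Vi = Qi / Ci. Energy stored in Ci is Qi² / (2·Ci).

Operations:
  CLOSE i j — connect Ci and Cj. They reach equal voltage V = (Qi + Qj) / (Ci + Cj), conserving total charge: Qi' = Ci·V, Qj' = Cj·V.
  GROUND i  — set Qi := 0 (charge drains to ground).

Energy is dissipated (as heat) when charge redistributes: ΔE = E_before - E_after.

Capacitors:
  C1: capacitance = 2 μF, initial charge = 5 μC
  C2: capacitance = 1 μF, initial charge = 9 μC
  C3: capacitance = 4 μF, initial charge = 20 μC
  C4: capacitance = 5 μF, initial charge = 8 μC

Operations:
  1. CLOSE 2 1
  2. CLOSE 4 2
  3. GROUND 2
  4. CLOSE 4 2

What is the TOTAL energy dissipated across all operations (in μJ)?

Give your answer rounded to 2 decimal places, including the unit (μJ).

Initial: C1(2μF, Q=5μC, V=2.50V), C2(1μF, Q=9μC, V=9.00V), C3(4μF, Q=20μC, V=5.00V), C4(5μF, Q=8μC, V=1.60V)
Op 1: CLOSE 2-1: Q_total=14.00, C_total=3.00, V=4.67; Q2=4.67, Q1=9.33; dissipated=14.083
Op 2: CLOSE 4-2: Q_total=12.67, C_total=6.00, V=2.11; Q4=10.56, Q2=2.11; dissipated=3.919
Op 3: GROUND 2: Q2=0; energy lost=2.228
Op 4: CLOSE 4-2: Q_total=10.56, C_total=6.00, V=1.76; Q4=8.80, Q2=1.76; dissipated=1.857
Total dissipated: 22.087 μJ

Answer: 22.09 μJ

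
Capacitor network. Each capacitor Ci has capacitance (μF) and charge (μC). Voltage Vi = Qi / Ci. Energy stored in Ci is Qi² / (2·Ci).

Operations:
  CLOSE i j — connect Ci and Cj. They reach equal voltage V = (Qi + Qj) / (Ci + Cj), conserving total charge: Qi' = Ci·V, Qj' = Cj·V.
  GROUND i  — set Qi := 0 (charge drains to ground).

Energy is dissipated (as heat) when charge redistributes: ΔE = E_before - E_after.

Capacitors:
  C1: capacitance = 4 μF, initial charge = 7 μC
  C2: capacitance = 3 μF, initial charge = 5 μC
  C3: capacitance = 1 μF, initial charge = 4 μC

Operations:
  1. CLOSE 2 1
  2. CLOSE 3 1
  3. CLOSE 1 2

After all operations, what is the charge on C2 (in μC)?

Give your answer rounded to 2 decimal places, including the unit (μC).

Answer: 5.93 μC

Derivation:
Initial: C1(4μF, Q=7μC, V=1.75V), C2(3μF, Q=5μC, V=1.67V), C3(1μF, Q=4μC, V=4.00V)
Op 1: CLOSE 2-1: Q_total=12.00, C_total=7.00, V=1.71; Q2=5.14, Q1=6.86; dissipated=0.006
Op 2: CLOSE 3-1: Q_total=10.86, C_total=5.00, V=2.17; Q3=2.17, Q1=8.69; dissipated=2.090
Op 3: CLOSE 1-2: Q_total=13.83, C_total=7.00, V=1.98; Q1=7.90, Q2=5.93; dissipated=0.179
Final charges: Q1=7.90, Q2=5.93, Q3=2.17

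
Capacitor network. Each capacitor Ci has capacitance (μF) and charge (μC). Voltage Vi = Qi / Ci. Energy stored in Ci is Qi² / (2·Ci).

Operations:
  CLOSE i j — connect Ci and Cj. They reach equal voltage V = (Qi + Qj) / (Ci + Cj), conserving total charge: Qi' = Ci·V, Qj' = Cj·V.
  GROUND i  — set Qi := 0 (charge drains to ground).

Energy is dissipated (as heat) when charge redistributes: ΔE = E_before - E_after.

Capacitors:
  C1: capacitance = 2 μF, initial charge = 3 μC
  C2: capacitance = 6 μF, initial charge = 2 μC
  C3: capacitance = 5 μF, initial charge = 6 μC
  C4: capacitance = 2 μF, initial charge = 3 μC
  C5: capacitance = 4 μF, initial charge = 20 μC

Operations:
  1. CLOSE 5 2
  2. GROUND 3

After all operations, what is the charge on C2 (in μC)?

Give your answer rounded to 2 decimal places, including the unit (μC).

Answer: 13.20 μC

Derivation:
Initial: C1(2μF, Q=3μC, V=1.50V), C2(6μF, Q=2μC, V=0.33V), C3(5μF, Q=6μC, V=1.20V), C4(2μF, Q=3μC, V=1.50V), C5(4μF, Q=20μC, V=5.00V)
Op 1: CLOSE 5-2: Q_total=22.00, C_total=10.00, V=2.20; Q5=8.80, Q2=13.20; dissipated=26.133
Op 2: GROUND 3: Q3=0; energy lost=3.600
Final charges: Q1=3.00, Q2=13.20, Q3=0.00, Q4=3.00, Q5=8.80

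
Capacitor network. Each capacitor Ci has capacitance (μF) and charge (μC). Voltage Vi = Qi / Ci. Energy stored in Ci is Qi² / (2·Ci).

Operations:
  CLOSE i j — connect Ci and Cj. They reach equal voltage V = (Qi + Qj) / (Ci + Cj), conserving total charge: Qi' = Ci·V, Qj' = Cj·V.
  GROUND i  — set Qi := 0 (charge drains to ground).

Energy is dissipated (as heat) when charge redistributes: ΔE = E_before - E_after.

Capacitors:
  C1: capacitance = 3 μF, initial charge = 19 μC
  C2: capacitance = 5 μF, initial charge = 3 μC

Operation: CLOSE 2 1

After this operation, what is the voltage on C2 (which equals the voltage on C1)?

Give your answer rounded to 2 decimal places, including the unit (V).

Initial: C1(3μF, Q=19μC, V=6.33V), C2(5μF, Q=3μC, V=0.60V)
Op 1: CLOSE 2-1: Q_total=22.00, C_total=8.00, V=2.75; Q2=13.75, Q1=8.25; dissipated=30.817

Answer: 2.75 V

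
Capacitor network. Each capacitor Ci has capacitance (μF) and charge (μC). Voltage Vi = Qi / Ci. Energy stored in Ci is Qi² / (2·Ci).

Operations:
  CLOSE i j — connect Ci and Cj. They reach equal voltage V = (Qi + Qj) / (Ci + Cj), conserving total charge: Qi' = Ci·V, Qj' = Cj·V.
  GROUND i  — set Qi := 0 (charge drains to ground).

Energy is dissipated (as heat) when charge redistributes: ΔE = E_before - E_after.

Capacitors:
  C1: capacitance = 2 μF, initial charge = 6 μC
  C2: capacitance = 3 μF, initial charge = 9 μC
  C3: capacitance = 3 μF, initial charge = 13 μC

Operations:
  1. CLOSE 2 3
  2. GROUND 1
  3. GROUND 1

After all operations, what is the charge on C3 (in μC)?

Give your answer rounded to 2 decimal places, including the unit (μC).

Answer: 11.00 μC

Derivation:
Initial: C1(2μF, Q=6μC, V=3.00V), C2(3μF, Q=9μC, V=3.00V), C3(3μF, Q=13μC, V=4.33V)
Op 1: CLOSE 2-3: Q_total=22.00, C_total=6.00, V=3.67; Q2=11.00, Q3=11.00; dissipated=1.333
Op 2: GROUND 1: Q1=0; energy lost=9.000
Op 3: GROUND 1: Q1=0; energy lost=0.000
Final charges: Q1=0.00, Q2=11.00, Q3=11.00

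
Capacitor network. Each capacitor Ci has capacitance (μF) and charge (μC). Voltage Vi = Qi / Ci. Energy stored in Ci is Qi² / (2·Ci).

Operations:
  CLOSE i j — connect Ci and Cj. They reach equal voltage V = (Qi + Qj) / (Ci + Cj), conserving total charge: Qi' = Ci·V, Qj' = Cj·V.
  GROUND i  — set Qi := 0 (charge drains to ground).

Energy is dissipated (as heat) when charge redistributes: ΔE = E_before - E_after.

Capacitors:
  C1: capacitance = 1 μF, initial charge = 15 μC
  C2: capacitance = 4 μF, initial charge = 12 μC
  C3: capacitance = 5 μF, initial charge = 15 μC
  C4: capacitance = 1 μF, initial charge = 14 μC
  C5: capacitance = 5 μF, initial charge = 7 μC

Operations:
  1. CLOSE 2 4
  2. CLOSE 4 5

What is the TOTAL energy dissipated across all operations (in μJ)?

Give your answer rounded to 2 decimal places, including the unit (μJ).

Answer: 54.42 μJ

Derivation:
Initial: C1(1μF, Q=15μC, V=15.00V), C2(4μF, Q=12μC, V=3.00V), C3(5μF, Q=15μC, V=3.00V), C4(1μF, Q=14μC, V=14.00V), C5(5μF, Q=7μC, V=1.40V)
Op 1: CLOSE 2-4: Q_total=26.00, C_total=5.00, V=5.20; Q2=20.80, Q4=5.20; dissipated=48.400
Op 2: CLOSE 4-5: Q_total=12.20, C_total=6.00, V=2.03; Q4=2.03, Q5=10.17; dissipated=6.017
Total dissipated: 54.417 μJ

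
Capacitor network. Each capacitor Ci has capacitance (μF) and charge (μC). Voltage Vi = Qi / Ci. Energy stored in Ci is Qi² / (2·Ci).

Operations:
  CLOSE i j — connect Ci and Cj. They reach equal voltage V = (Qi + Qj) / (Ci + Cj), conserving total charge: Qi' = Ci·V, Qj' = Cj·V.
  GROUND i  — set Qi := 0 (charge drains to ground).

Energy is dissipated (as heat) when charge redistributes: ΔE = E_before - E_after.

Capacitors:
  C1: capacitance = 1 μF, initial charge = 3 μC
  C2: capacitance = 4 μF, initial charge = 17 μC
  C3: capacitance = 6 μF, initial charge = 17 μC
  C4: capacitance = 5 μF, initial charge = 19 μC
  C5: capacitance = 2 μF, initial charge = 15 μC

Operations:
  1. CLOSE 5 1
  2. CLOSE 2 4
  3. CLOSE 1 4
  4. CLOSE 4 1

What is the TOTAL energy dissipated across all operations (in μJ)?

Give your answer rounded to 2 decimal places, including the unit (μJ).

Initial: C1(1μF, Q=3μC, V=3.00V), C2(4μF, Q=17μC, V=4.25V), C3(6μF, Q=17μC, V=2.83V), C4(5μF, Q=19μC, V=3.80V), C5(2μF, Q=15μC, V=7.50V)
Op 1: CLOSE 5-1: Q_total=18.00, C_total=3.00, V=6.00; Q5=12.00, Q1=6.00; dissipated=6.750
Op 2: CLOSE 2-4: Q_total=36.00, C_total=9.00, V=4.00; Q2=16.00, Q4=20.00; dissipated=0.225
Op 3: CLOSE 1-4: Q_total=26.00, C_total=6.00, V=4.33; Q1=4.33, Q4=21.67; dissipated=1.667
Op 4: CLOSE 4-1: Q_total=26.00, C_total=6.00, V=4.33; Q4=21.67, Q1=4.33; dissipated=0.000
Total dissipated: 8.642 μJ

Answer: 8.64 μJ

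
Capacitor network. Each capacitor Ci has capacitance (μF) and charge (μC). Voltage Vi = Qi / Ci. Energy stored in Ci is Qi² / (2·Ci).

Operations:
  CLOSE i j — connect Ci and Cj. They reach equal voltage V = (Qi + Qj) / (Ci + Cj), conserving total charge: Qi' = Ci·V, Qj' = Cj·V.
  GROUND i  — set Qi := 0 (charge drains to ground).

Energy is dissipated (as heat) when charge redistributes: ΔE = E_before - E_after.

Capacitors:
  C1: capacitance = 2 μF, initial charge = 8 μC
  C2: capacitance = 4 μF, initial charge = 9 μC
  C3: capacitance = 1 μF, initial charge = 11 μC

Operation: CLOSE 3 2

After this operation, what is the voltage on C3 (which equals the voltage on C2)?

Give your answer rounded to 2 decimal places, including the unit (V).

Answer: 4.00 V

Derivation:
Initial: C1(2μF, Q=8μC, V=4.00V), C2(4μF, Q=9μC, V=2.25V), C3(1μF, Q=11μC, V=11.00V)
Op 1: CLOSE 3-2: Q_total=20.00, C_total=5.00, V=4.00; Q3=4.00, Q2=16.00; dissipated=30.625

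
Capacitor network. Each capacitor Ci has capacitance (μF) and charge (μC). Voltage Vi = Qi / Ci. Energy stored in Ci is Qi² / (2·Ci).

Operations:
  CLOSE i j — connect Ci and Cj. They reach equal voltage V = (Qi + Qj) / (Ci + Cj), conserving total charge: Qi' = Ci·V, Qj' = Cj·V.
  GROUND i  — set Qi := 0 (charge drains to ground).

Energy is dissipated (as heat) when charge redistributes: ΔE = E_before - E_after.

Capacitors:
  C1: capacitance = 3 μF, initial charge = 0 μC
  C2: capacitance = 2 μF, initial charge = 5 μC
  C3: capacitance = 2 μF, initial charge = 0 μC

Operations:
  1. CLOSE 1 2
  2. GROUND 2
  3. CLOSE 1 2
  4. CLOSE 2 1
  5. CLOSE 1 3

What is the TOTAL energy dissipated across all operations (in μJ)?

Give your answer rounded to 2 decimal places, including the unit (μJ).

Answer: 5.57 μJ

Derivation:
Initial: C1(3μF, Q=0μC, V=0.00V), C2(2μF, Q=5μC, V=2.50V), C3(2μF, Q=0μC, V=0.00V)
Op 1: CLOSE 1-2: Q_total=5.00, C_total=5.00, V=1.00; Q1=3.00, Q2=2.00; dissipated=3.750
Op 2: GROUND 2: Q2=0; energy lost=1.000
Op 3: CLOSE 1-2: Q_total=3.00, C_total=5.00, V=0.60; Q1=1.80, Q2=1.20; dissipated=0.600
Op 4: CLOSE 2-1: Q_total=3.00, C_total=5.00, V=0.60; Q2=1.20, Q1=1.80; dissipated=0.000
Op 5: CLOSE 1-3: Q_total=1.80, C_total=5.00, V=0.36; Q1=1.08, Q3=0.72; dissipated=0.216
Total dissipated: 5.566 μJ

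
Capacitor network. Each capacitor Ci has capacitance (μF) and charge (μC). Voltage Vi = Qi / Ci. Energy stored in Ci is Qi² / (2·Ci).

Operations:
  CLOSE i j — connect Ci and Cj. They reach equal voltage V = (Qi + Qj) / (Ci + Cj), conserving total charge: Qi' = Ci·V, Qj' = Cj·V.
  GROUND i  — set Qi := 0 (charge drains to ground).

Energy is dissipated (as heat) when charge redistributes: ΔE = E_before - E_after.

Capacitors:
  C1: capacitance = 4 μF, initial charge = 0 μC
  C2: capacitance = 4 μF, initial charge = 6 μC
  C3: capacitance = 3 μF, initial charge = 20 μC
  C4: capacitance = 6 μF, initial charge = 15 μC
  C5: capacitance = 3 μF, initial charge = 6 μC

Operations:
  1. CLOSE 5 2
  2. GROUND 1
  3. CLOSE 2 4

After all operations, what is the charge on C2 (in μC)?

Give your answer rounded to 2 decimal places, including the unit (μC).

Initial: C1(4μF, Q=0μC, V=0.00V), C2(4μF, Q=6μC, V=1.50V), C3(3μF, Q=20μC, V=6.67V), C4(6μF, Q=15μC, V=2.50V), C5(3μF, Q=6μC, V=2.00V)
Op 1: CLOSE 5-2: Q_total=12.00, C_total=7.00, V=1.71; Q5=5.14, Q2=6.86; dissipated=0.214
Op 2: GROUND 1: Q1=0; energy lost=0.000
Op 3: CLOSE 2-4: Q_total=21.86, C_total=10.00, V=2.19; Q2=8.74, Q4=13.11; dissipated=0.741
Final charges: Q1=0.00, Q2=8.74, Q3=20.00, Q4=13.11, Q5=5.14

Answer: 8.74 μC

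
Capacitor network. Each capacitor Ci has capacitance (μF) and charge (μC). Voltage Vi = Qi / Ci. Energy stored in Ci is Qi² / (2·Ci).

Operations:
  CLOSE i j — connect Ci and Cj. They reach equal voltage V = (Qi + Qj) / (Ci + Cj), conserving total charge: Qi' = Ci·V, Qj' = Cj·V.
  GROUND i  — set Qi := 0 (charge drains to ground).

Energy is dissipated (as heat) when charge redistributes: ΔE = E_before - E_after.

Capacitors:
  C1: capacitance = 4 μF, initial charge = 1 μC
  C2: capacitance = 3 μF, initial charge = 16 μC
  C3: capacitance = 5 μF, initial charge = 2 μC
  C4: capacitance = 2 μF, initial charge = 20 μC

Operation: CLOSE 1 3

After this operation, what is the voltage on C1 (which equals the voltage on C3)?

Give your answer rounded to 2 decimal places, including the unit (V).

Initial: C1(4μF, Q=1μC, V=0.25V), C2(3μF, Q=16μC, V=5.33V), C3(5μF, Q=2μC, V=0.40V), C4(2μF, Q=20μC, V=10.00V)
Op 1: CLOSE 1-3: Q_total=3.00, C_total=9.00, V=0.33; Q1=1.33, Q3=1.67; dissipated=0.025

Answer: 0.33 V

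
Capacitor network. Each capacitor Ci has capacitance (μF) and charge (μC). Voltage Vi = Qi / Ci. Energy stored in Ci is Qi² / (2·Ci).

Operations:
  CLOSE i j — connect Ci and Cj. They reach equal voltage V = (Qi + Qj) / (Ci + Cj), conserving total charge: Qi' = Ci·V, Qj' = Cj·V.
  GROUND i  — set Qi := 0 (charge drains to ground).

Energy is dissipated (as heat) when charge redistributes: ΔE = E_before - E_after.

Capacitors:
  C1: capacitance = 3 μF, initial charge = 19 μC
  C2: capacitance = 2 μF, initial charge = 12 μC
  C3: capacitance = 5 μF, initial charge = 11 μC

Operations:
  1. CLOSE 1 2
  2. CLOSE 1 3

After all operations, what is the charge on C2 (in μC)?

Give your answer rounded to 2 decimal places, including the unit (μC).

Answer: 12.40 μC

Derivation:
Initial: C1(3μF, Q=19μC, V=6.33V), C2(2μF, Q=12μC, V=6.00V), C3(5μF, Q=11μC, V=2.20V)
Op 1: CLOSE 1-2: Q_total=31.00, C_total=5.00, V=6.20; Q1=18.60, Q2=12.40; dissipated=0.067
Op 2: CLOSE 1-3: Q_total=29.60, C_total=8.00, V=3.70; Q1=11.10, Q3=18.50; dissipated=15.000
Final charges: Q1=11.10, Q2=12.40, Q3=18.50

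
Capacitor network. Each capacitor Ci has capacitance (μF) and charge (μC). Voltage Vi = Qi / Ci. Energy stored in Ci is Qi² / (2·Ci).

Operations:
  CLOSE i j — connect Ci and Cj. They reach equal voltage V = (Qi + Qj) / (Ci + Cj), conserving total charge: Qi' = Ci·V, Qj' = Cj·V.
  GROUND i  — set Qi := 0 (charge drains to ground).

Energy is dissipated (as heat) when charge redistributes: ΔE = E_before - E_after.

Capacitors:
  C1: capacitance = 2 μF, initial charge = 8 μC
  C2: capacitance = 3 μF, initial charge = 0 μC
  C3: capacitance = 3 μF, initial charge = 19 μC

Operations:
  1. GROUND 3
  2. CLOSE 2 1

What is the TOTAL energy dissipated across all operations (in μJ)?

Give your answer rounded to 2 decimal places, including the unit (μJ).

Answer: 69.77 μJ

Derivation:
Initial: C1(2μF, Q=8μC, V=4.00V), C2(3μF, Q=0μC, V=0.00V), C3(3μF, Q=19μC, V=6.33V)
Op 1: GROUND 3: Q3=0; energy lost=60.167
Op 2: CLOSE 2-1: Q_total=8.00, C_total=5.00, V=1.60; Q2=4.80, Q1=3.20; dissipated=9.600
Total dissipated: 69.767 μJ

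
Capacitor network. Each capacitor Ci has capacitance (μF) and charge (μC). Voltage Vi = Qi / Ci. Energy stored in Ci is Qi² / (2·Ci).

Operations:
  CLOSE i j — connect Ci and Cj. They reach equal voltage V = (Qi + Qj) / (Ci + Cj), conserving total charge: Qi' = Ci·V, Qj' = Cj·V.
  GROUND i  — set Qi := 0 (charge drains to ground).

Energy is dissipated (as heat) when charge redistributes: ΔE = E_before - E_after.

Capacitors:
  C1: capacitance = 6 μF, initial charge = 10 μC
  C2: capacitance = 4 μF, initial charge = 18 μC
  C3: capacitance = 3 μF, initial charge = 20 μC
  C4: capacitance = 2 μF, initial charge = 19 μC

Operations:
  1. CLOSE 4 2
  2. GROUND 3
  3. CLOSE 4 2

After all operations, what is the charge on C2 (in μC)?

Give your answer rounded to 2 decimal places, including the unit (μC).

Answer: 24.67 μC

Derivation:
Initial: C1(6μF, Q=10μC, V=1.67V), C2(4μF, Q=18μC, V=4.50V), C3(3μF, Q=20μC, V=6.67V), C4(2μF, Q=19μC, V=9.50V)
Op 1: CLOSE 4-2: Q_total=37.00, C_total=6.00, V=6.17; Q4=12.33, Q2=24.67; dissipated=16.667
Op 2: GROUND 3: Q3=0; energy lost=66.667
Op 3: CLOSE 4-2: Q_total=37.00, C_total=6.00, V=6.17; Q4=12.33, Q2=24.67; dissipated=0.000
Final charges: Q1=10.00, Q2=24.67, Q3=0.00, Q4=12.33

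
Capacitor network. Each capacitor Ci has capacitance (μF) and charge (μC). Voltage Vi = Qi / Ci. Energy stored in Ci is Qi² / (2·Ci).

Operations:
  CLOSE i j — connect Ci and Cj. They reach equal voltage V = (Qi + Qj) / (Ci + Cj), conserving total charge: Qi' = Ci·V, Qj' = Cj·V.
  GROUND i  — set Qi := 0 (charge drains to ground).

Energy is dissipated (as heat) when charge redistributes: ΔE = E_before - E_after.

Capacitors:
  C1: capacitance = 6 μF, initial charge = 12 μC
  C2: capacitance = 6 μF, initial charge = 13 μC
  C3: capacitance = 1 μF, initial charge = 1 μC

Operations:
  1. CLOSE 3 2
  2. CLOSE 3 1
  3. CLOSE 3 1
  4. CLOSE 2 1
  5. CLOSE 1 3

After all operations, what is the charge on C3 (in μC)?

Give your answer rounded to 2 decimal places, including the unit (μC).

Answer: 2.00 μC

Derivation:
Initial: C1(6μF, Q=12μC, V=2.00V), C2(6μF, Q=13μC, V=2.17V), C3(1μF, Q=1μC, V=1.00V)
Op 1: CLOSE 3-2: Q_total=14.00, C_total=7.00, V=2.00; Q3=2.00, Q2=12.00; dissipated=0.583
Op 2: CLOSE 3-1: Q_total=14.00, C_total=7.00, V=2.00; Q3=2.00, Q1=12.00; dissipated=0.000
Op 3: CLOSE 3-1: Q_total=14.00, C_total=7.00, V=2.00; Q3=2.00, Q1=12.00; dissipated=0.000
Op 4: CLOSE 2-1: Q_total=24.00, C_total=12.00, V=2.00; Q2=12.00, Q1=12.00; dissipated=0.000
Op 5: CLOSE 1-3: Q_total=14.00, C_total=7.00, V=2.00; Q1=12.00, Q3=2.00; dissipated=0.000
Final charges: Q1=12.00, Q2=12.00, Q3=2.00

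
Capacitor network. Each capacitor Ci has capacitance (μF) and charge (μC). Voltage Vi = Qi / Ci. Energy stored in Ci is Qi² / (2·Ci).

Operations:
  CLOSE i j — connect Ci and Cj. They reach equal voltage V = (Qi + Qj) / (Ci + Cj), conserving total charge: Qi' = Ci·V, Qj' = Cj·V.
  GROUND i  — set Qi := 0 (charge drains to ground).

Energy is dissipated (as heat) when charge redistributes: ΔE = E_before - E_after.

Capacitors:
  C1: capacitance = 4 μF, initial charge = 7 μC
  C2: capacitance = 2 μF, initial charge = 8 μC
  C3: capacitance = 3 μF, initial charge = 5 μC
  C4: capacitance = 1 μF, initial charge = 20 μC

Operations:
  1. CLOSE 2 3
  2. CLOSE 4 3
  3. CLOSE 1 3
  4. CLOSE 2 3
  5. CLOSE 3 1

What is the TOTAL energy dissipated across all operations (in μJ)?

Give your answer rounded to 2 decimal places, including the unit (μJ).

Initial: C1(4μF, Q=7μC, V=1.75V), C2(2μF, Q=8μC, V=4.00V), C3(3μF, Q=5μC, V=1.67V), C4(1μF, Q=20μC, V=20.00V)
Op 1: CLOSE 2-3: Q_total=13.00, C_total=5.00, V=2.60; Q2=5.20, Q3=7.80; dissipated=3.267
Op 2: CLOSE 4-3: Q_total=27.80, C_total=4.00, V=6.95; Q4=6.95, Q3=20.85; dissipated=113.535
Op 3: CLOSE 1-3: Q_total=27.85, C_total=7.00, V=3.98; Q1=15.91, Q3=11.94; dissipated=23.177
Op 4: CLOSE 2-3: Q_total=17.14, C_total=5.00, V=3.43; Q2=6.85, Q3=10.28; dissipated=1.140
Op 5: CLOSE 3-1: Q_total=26.20, C_total=7.00, V=3.74; Q3=11.23, Q1=14.97; dissipated=0.261
Total dissipated: 141.380 μJ

Answer: 141.38 μJ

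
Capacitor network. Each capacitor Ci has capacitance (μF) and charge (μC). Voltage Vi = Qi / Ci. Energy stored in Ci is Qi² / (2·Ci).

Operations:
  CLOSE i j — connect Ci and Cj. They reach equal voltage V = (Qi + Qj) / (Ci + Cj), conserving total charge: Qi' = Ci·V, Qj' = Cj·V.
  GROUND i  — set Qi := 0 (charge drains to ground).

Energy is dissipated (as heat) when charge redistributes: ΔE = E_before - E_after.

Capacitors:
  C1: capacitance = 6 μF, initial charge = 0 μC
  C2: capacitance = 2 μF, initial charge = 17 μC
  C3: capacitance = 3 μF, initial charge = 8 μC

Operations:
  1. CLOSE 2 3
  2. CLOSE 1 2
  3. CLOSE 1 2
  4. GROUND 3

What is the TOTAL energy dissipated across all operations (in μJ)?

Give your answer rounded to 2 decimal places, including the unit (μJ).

Initial: C1(6μF, Q=0μC, V=0.00V), C2(2μF, Q=17μC, V=8.50V), C3(3μF, Q=8μC, V=2.67V)
Op 1: CLOSE 2-3: Q_total=25.00, C_total=5.00, V=5.00; Q2=10.00, Q3=15.00; dissipated=20.417
Op 2: CLOSE 1-2: Q_total=10.00, C_total=8.00, V=1.25; Q1=7.50, Q2=2.50; dissipated=18.750
Op 3: CLOSE 1-2: Q_total=10.00, C_total=8.00, V=1.25; Q1=7.50, Q2=2.50; dissipated=0.000
Op 4: GROUND 3: Q3=0; energy lost=37.500
Total dissipated: 76.667 μJ

Answer: 76.67 μJ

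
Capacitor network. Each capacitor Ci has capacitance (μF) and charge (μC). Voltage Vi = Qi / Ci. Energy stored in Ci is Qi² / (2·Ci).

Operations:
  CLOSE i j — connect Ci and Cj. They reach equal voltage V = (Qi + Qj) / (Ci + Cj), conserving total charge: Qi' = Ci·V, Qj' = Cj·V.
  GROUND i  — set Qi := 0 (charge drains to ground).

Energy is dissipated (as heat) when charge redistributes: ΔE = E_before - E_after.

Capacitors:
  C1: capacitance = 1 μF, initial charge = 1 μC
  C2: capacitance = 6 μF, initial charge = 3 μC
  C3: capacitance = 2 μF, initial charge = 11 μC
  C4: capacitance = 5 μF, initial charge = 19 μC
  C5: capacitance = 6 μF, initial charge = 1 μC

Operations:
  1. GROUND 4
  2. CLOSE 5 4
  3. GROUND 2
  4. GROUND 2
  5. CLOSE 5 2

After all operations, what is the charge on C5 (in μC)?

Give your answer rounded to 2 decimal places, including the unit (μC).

Answer: 0.27 μC

Derivation:
Initial: C1(1μF, Q=1μC, V=1.00V), C2(6μF, Q=3μC, V=0.50V), C3(2μF, Q=11μC, V=5.50V), C4(5μF, Q=19μC, V=3.80V), C5(6μF, Q=1μC, V=0.17V)
Op 1: GROUND 4: Q4=0; energy lost=36.100
Op 2: CLOSE 5-4: Q_total=1.00, C_total=11.00, V=0.09; Q5=0.55, Q4=0.45; dissipated=0.038
Op 3: GROUND 2: Q2=0; energy lost=0.750
Op 4: GROUND 2: Q2=0; energy lost=0.000
Op 5: CLOSE 5-2: Q_total=0.55, C_total=12.00, V=0.05; Q5=0.27, Q2=0.27; dissipated=0.012
Final charges: Q1=1.00, Q2=0.27, Q3=11.00, Q4=0.45, Q5=0.27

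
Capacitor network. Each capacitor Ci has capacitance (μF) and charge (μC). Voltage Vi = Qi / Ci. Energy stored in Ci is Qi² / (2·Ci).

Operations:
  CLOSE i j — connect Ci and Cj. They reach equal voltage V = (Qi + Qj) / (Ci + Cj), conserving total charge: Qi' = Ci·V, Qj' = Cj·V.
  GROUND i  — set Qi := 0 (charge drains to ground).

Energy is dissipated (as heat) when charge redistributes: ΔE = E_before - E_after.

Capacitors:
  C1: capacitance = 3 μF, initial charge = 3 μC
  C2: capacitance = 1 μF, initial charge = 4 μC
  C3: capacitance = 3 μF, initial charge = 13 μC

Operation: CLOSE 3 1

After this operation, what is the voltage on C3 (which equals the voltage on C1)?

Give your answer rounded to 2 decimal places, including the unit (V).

Initial: C1(3μF, Q=3μC, V=1.00V), C2(1μF, Q=4μC, V=4.00V), C3(3μF, Q=13μC, V=4.33V)
Op 1: CLOSE 3-1: Q_total=16.00, C_total=6.00, V=2.67; Q3=8.00, Q1=8.00; dissipated=8.333

Answer: 2.67 V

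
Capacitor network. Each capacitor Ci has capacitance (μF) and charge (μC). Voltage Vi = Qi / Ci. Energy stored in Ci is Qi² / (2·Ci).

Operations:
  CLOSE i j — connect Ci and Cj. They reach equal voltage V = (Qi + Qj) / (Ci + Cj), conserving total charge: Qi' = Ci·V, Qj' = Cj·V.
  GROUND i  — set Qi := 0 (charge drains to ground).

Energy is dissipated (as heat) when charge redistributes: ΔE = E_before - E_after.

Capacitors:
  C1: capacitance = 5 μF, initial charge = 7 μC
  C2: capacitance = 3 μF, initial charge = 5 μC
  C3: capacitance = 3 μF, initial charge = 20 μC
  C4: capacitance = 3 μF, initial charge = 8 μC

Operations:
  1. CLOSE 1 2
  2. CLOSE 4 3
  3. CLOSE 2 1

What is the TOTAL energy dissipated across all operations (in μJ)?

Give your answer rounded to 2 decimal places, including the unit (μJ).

Answer: 12.07 μJ

Derivation:
Initial: C1(5μF, Q=7μC, V=1.40V), C2(3μF, Q=5μC, V=1.67V), C3(3μF, Q=20μC, V=6.67V), C4(3μF, Q=8μC, V=2.67V)
Op 1: CLOSE 1-2: Q_total=12.00, C_total=8.00, V=1.50; Q1=7.50, Q2=4.50; dissipated=0.067
Op 2: CLOSE 4-3: Q_total=28.00, C_total=6.00, V=4.67; Q4=14.00, Q3=14.00; dissipated=12.000
Op 3: CLOSE 2-1: Q_total=12.00, C_total=8.00, V=1.50; Q2=4.50, Q1=7.50; dissipated=0.000
Total dissipated: 12.067 μJ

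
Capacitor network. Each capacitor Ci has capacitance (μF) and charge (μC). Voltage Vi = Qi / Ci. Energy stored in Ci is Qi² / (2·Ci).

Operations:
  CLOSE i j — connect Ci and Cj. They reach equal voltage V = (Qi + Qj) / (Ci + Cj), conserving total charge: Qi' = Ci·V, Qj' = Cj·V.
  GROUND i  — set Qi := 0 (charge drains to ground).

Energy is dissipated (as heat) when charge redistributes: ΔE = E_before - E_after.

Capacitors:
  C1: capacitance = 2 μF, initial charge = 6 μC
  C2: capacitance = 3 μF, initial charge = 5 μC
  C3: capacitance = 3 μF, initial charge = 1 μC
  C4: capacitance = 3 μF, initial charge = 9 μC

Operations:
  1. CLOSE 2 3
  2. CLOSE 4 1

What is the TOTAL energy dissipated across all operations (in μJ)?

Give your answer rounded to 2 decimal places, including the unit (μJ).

Initial: C1(2μF, Q=6μC, V=3.00V), C2(3μF, Q=5μC, V=1.67V), C3(3μF, Q=1μC, V=0.33V), C4(3μF, Q=9μC, V=3.00V)
Op 1: CLOSE 2-3: Q_total=6.00, C_total=6.00, V=1.00; Q2=3.00, Q3=3.00; dissipated=1.333
Op 2: CLOSE 4-1: Q_total=15.00, C_total=5.00, V=3.00; Q4=9.00, Q1=6.00; dissipated=0.000
Total dissipated: 1.333 μJ

Answer: 1.33 μJ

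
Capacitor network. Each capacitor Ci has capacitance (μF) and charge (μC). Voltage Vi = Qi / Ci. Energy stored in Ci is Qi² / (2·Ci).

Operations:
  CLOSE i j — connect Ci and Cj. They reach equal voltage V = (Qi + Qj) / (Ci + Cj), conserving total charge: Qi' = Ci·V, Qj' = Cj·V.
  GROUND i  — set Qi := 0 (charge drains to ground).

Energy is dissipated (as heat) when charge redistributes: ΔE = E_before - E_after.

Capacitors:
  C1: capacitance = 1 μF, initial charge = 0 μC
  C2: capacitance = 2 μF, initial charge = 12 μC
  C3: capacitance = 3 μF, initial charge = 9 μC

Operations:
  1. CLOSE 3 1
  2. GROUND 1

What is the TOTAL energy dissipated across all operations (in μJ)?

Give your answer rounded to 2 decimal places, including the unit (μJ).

Initial: C1(1μF, Q=0μC, V=0.00V), C2(2μF, Q=12μC, V=6.00V), C3(3μF, Q=9μC, V=3.00V)
Op 1: CLOSE 3-1: Q_total=9.00, C_total=4.00, V=2.25; Q3=6.75, Q1=2.25; dissipated=3.375
Op 2: GROUND 1: Q1=0; energy lost=2.531
Total dissipated: 5.906 μJ

Answer: 5.91 μJ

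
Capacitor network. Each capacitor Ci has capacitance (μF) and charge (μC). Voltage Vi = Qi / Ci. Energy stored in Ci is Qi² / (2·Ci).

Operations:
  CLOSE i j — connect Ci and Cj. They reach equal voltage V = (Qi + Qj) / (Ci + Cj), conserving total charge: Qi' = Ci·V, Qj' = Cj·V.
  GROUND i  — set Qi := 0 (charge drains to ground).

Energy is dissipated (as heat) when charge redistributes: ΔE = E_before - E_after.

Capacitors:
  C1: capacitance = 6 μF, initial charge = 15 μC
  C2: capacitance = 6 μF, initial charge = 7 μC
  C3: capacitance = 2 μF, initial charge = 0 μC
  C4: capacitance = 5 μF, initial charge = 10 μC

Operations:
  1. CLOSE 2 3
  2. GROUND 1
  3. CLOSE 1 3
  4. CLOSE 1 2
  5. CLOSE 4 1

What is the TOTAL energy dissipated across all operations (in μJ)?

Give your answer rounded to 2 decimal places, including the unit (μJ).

Initial: C1(6μF, Q=15μC, V=2.50V), C2(6μF, Q=7μC, V=1.17V), C3(2μF, Q=0μC, V=0.00V), C4(5μF, Q=10μC, V=2.00V)
Op 1: CLOSE 2-3: Q_total=7.00, C_total=8.00, V=0.88; Q2=5.25, Q3=1.75; dissipated=1.021
Op 2: GROUND 1: Q1=0; energy lost=18.750
Op 3: CLOSE 1-3: Q_total=1.75, C_total=8.00, V=0.22; Q1=1.31, Q3=0.44; dissipated=0.574
Op 4: CLOSE 1-2: Q_total=6.56, C_total=12.00, V=0.55; Q1=3.28, Q2=3.28; dissipated=0.646
Op 5: CLOSE 4-1: Q_total=13.28, C_total=11.00, V=1.21; Q4=6.04, Q1=7.24; dissipated=2.879
Total dissipated: 23.870 μJ

Answer: 23.87 μJ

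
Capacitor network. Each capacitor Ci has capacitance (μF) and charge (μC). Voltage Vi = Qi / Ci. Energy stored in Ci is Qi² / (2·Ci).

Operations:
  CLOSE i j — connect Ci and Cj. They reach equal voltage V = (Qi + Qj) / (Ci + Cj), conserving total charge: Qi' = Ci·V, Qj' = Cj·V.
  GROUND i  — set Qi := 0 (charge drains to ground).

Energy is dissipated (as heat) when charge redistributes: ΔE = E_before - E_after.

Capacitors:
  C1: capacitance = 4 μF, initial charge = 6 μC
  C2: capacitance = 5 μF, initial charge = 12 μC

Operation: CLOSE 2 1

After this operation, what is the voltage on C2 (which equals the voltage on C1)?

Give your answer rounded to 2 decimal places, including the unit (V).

Answer: 2.00 V

Derivation:
Initial: C1(4μF, Q=6μC, V=1.50V), C2(5μF, Q=12μC, V=2.40V)
Op 1: CLOSE 2-1: Q_total=18.00, C_total=9.00, V=2.00; Q2=10.00, Q1=8.00; dissipated=0.900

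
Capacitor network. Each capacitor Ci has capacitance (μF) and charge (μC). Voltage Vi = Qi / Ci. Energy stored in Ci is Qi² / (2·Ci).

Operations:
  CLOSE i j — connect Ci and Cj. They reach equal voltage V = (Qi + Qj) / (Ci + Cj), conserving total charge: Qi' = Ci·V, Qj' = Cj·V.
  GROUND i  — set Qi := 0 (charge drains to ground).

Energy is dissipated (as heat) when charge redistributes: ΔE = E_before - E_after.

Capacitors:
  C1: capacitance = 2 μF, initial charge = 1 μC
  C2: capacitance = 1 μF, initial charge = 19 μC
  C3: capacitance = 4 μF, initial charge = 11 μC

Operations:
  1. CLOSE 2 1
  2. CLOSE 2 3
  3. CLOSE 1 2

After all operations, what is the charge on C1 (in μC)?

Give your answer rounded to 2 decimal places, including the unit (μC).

Initial: C1(2μF, Q=1μC, V=0.50V), C2(1μF, Q=19μC, V=19.00V), C3(4μF, Q=11μC, V=2.75V)
Op 1: CLOSE 2-1: Q_total=20.00, C_total=3.00, V=6.67; Q2=6.67, Q1=13.33; dissipated=114.083
Op 2: CLOSE 2-3: Q_total=17.67, C_total=5.00, V=3.53; Q2=3.53, Q3=14.13; dissipated=6.136
Op 3: CLOSE 1-2: Q_total=16.87, C_total=3.00, V=5.62; Q1=11.24, Q2=5.62; dissipated=3.273
Final charges: Q1=11.24, Q2=5.62, Q3=14.13

Answer: 11.24 μC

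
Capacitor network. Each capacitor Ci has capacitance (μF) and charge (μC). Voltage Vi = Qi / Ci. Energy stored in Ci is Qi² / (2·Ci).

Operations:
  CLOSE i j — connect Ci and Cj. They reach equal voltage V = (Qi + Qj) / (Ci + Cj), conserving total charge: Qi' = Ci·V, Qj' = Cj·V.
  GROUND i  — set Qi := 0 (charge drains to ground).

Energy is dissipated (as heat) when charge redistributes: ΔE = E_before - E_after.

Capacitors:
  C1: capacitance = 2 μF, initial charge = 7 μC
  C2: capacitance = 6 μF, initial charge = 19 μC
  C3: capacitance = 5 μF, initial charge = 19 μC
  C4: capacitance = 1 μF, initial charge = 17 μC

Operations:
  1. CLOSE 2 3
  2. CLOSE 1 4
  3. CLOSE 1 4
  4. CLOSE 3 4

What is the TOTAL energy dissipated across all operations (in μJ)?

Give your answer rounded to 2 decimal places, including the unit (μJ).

Initial: C1(2μF, Q=7μC, V=3.50V), C2(6μF, Q=19μC, V=3.17V), C3(5μF, Q=19μC, V=3.80V), C4(1μF, Q=17μC, V=17.00V)
Op 1: CLOSE 2-3: Q_total=38.00, C_total=11.00, V=3.45; Q2=20.73, Q3=17.27; dissipated=0.547
Op 2: CLOSE 1-4: Q_total=24.00, C_total=3.00, V=8.00; Q1=16.00, Q4=8.00; dissipated=60.750
Op 3: CLOSE 1-4: Q_total=24.00, C_total=3.00, V=8.00; Q1=16.00, Q4=8.00; dissipated=0.000
Op 4: CLOSE 3-4: Q_total=25.27, C_total=6.00, V=4.21; Q3=21.06, Q4=4.21; dissipated=8.609
Total dissipated: 69.906 μJ

Answer: 69.91 μJ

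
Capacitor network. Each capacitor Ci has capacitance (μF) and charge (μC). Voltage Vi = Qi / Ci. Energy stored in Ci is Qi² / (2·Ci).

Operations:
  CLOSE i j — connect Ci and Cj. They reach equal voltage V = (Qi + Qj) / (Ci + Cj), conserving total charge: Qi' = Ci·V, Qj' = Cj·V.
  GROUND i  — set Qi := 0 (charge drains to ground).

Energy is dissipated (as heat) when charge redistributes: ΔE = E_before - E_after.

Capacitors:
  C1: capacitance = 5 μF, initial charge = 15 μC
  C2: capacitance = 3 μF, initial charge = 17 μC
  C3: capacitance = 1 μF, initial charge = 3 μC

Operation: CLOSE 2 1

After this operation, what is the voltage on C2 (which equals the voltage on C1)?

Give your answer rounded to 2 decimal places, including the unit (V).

Initial: C1(5μF, Q=15μC, V=3.00V), C2(3μF, Q=17μC, V=5.67V), C3(1μF, Q=3μC, V=3.00V)
Op 1: CLOSE 2-1: Q_total=32.00, C_total=8.00, V=4.00; Q2=12.00, Q1=20.00; dissipated=6.667

Answer: 4.00 V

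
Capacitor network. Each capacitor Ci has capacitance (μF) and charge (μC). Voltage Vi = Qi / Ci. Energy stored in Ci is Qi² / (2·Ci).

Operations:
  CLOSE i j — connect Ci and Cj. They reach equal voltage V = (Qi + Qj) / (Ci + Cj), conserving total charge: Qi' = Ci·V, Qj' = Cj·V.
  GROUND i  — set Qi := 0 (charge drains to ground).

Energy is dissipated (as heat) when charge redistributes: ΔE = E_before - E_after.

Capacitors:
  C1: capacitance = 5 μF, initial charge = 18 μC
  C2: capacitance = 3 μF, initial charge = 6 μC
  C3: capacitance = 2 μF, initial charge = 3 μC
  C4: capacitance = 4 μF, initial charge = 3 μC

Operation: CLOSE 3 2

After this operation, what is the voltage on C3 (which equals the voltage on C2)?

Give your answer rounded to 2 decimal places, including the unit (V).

Answer: 1.80 V

Derivation:
Initial: C1(5μF, Q=18μC, V=3.60V), C2(3μF, Q=6μC, V=2.00V), C3(2μF, Q=3μC, V=1.50V), C4(4μF, Q=3μC, V=0.75V)
Op 1: CLOSE 3-2: Q_total=9.00, C_total=5.00, V=1.80; Q3=3.60, Q2=5.40; dissipated=0.150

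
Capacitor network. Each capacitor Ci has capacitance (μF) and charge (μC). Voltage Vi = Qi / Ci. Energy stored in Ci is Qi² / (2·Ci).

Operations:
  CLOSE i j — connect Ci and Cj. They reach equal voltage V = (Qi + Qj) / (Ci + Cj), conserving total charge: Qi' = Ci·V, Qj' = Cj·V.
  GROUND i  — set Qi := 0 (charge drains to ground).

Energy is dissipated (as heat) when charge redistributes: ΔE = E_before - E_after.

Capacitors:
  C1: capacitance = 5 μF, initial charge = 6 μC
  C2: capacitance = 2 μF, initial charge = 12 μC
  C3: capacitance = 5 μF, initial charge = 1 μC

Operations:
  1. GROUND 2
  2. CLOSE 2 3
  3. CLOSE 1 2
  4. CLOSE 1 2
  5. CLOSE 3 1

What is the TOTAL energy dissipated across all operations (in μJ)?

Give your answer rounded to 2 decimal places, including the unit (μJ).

Initial: C1(5μF, Q=6μC, V=1.20V), C2(2μF, Q=12μC, V=6.00V), C3(5μF, Q=1μC, V=0.20V)
Op 1: GROUND 2: Q2=0; energy lost=36.000
Op 2: CLOSE 2-3: Q_total=1.00, C_total=7.00, V=0.14; Q2=0.29, Q3=0.71; dissipated=0.029
Op 3: CLOSE 1-2: Q_total=6.29, C_total=7.00, V=0.90; Q1=4.49, Q2=1.80; dissipated=0.798
Op 4: CLOSE 1-2: Q_total=6.29, C_total=7.00, V=0.90; Q1=4.49, Q2=1.80; dissipated=0.000
Op 5: CLOSE 3-1: Q_total=5.20, C_total=10.00, V=0.52; Q3=2.60, Q1=2.60; dissipated=0.713
Total dissipated: 37.540 μJ

Answer: 37.54 μJ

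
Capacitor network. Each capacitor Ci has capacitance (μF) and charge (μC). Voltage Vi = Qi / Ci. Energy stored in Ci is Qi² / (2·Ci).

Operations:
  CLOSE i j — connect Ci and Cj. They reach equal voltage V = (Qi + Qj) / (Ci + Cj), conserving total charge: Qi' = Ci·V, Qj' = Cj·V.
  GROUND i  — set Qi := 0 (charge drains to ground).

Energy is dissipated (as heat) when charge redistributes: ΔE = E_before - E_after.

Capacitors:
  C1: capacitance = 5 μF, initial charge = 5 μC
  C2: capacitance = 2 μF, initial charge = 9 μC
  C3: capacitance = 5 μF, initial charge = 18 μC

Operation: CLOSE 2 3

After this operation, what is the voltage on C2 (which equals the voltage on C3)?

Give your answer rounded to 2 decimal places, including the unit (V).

Initial: C1(5μF, Q=5μC, V=1.00V), C2(2μF, Q=9μC, V=4.50V), C3(5μF, Q=18μC, V=3.60V)
Op 1: CLOSE 2-3: Q_total=27.00, C_total=7.00, V=3.86; Q2=7.71, Q3=19.29; dissipated=0.579

Answer: 3.86 V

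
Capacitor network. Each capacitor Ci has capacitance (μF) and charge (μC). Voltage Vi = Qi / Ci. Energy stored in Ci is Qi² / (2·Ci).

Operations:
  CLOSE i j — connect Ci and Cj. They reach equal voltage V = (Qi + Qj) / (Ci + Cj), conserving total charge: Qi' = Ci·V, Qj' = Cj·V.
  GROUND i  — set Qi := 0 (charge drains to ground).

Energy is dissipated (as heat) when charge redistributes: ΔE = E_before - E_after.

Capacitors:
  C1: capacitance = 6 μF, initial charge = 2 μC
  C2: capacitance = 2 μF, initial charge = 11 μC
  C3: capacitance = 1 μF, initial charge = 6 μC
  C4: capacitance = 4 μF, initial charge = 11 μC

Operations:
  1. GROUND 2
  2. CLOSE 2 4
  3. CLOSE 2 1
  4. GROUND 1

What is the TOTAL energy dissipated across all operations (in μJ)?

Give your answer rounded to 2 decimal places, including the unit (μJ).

Answer: 38.48 μJ

Derivation:
Initial: C1(6μF, Q=2μC, V=0.33V), C2(2μF, Q=11μC, V=5.50V), C3(1μF, Q=6μC, V=6.00V), C4(4μF, Q=11μC, V=2.75V)
Op 1: GROUND 2: Q2=0; energy lost=30.250
Op 2: CLOSE 2-4: Q_total=11.00, C_total=6.00, V=1.83; Q2=3.67, Q4=7.33; dissipated=5.042
Op 3: CLOSE 2-1: Q_total=5.67, C_total=8.00, V=0.71; Q2=1.42, Q1=4.25; dissipated=1.688
Op 4: GROUND 1: Q1=0; energy lost=1.505
Total dissipated: 38.484 μJ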